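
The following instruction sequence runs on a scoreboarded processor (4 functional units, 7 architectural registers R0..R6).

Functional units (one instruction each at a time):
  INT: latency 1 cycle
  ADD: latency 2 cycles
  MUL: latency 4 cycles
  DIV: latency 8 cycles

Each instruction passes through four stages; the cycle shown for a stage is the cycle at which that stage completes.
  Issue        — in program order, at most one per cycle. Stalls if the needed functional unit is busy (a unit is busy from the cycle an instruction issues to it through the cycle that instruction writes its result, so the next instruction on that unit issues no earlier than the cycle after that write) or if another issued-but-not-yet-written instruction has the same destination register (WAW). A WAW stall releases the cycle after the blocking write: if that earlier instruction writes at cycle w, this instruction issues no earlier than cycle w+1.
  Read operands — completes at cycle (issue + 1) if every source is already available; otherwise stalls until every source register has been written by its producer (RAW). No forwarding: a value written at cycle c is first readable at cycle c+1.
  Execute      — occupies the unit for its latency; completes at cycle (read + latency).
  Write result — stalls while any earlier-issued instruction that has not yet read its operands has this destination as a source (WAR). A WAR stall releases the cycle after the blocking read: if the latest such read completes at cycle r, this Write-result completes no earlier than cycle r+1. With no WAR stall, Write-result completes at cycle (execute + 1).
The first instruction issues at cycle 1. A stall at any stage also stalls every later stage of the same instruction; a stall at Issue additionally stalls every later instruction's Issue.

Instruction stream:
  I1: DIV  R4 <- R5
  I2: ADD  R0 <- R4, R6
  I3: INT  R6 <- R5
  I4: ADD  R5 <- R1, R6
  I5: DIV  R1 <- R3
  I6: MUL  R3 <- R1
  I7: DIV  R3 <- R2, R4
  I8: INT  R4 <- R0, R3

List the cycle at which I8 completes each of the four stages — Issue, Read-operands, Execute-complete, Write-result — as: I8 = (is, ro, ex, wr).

I8 = (35, 45, 46, 47)

c1: I1→DIV
c2: I1 RO · I2→ADD
c3: I3→INT
c4: I3 RO
c5: I3 EX
c10: I1 EX
c11: I1 WR R4
c12: I2 RO
c13: I3 WR R6
c14: I2 EX
c15: I2 WR R0
c16: I4→ADD
c17: I4 RO · I5→DIV
c18: I5 RO · I6→MUL
c19: I4 EX
c20: I4 WR R5
c26: I5 EX
c27: I5 WR R1
c28: I6 RO
c32: I6 EX
c33: I6 WR R3
c34: I7→DIV
c35: I7 RO · I8→INT
c43: I7 EX
c44: I7 WR R3
c45: I8 RO
c46: I8 EX
c47: I8 WR R4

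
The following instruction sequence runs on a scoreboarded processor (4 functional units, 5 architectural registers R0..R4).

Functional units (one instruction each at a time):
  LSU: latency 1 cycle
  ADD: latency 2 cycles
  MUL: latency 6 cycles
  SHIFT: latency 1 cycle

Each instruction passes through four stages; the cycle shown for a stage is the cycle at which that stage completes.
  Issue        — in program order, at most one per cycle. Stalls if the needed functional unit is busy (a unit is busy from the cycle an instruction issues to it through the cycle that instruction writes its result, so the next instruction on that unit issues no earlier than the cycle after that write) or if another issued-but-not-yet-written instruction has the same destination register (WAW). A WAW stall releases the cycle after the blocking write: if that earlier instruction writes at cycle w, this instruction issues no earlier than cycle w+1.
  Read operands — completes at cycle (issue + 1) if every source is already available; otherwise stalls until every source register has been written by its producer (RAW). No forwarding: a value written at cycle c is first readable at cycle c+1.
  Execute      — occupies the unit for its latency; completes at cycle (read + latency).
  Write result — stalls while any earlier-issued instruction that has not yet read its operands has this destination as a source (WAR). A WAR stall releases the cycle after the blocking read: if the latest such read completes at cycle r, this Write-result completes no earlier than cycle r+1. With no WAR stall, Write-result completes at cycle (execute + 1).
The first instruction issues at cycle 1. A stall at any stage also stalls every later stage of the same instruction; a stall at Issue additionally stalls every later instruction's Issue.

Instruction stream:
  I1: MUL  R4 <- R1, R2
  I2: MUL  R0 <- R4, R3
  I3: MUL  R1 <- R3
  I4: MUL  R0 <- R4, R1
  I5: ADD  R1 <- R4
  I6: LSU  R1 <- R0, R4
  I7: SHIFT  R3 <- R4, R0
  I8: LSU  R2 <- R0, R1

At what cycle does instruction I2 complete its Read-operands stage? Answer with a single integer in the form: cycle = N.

cycle 1: I1→MUL
cycle 2: I1 RO
cycle 8: I1 EX
cycle 9: I1 WR R4
cycle 10: I2→MUL
cycle 11: I2 RO
cycle 17: I2 EX
cycle 18: I2 WR R0
cycle 19: I3→MUL
cycle 20: I3 RO
cycle 26: I3 EX
cycle 27: I3 WR R1
cycle 28: I4→MUL
cycle 29: I4 RO · I5→ADD
cycle 30: I5 RO
cycle 32: I5 EX
cycle 33: I5 WR R1
cycle 34: I6→LSU
cycle 35: I4 EX · I7→SHIFT
cycle 36: I4 WR R0
cycle 37: I6 RO · I7 RO
cycle 38: I6 EX · I7 EX
cycle 39: I6 WR R1 · I7 WR R3
cycle 40: I8→LSU
cycle 41: I8 RO
cycle 42: I8 EX
cycle 43: I8 WR R2

cycle = 11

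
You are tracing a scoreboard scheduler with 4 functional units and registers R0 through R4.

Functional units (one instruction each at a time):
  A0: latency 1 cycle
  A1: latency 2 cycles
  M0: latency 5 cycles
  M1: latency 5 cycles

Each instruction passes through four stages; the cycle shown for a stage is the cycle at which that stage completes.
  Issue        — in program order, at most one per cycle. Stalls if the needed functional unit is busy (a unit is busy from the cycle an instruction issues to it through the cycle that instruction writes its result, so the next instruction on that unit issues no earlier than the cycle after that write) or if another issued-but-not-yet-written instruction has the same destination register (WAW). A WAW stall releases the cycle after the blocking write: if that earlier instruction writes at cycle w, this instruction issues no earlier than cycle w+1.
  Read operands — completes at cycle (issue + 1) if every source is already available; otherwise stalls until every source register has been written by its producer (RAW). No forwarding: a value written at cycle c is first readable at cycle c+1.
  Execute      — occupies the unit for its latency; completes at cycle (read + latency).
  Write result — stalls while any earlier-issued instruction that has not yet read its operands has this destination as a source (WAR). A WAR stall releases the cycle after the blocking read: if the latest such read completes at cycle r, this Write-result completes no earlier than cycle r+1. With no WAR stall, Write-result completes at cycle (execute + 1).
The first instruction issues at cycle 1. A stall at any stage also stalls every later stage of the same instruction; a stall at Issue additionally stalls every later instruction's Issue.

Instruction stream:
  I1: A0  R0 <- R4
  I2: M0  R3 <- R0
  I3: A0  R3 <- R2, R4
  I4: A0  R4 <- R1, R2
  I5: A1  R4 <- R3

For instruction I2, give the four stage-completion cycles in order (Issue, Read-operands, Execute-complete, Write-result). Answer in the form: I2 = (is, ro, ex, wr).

I2 = (2, 5, 10, 11)

I1 -> (1, 2, 3, 4)
I2 -> (2, 5, 10, 11)  // RAW R0: wait I1 write@4
I3 -> (12, 13, 14, 15)  // WAW R3: wait I2 write@11
I4 -> (16, 17, 18, 19)  // struct: A0 busy until I3 writes@15
I5 -> (20, 21, 23, 24)  // WAW R4: wait I4 write@19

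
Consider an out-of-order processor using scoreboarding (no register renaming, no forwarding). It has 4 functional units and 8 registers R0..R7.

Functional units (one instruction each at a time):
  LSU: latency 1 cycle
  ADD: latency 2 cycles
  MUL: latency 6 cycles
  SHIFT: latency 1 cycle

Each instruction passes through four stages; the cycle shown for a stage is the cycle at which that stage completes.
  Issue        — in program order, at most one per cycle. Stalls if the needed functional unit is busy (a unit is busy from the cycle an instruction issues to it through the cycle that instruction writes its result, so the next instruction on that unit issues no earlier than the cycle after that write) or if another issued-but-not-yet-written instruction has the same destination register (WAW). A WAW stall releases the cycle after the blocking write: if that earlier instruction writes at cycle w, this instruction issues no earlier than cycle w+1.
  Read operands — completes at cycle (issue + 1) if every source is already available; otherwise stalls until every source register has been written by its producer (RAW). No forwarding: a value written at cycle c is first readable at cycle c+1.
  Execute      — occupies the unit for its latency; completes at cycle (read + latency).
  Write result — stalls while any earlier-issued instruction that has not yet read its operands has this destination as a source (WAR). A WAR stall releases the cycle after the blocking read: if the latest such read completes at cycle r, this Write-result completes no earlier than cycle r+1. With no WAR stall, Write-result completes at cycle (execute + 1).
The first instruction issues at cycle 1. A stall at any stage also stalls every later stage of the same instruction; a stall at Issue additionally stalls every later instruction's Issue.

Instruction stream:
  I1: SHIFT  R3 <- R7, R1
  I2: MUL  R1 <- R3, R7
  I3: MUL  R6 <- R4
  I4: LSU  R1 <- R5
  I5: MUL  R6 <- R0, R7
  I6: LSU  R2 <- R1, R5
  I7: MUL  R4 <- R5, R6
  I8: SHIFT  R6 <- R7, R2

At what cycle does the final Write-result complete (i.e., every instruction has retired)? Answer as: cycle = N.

t=1  I1 issues→SHIFT
t=2  I1 reads; I2 issues→MUL
t=3  I1 exec-done
t=4  I1 writes R3
t=5  I2 reads
t=11  I2 exec-done
t=12  I2 writes R1
t=13  I3 issues→MUL
t=14  I3 reads; I4 issues→LSU
t=15  I4 reads
t=16  I4 exec-done
t=17  I4 writes R1
t=20  I3 exec-done
t=21  I3 writes R6
t=22  I5 issues→MUL
t=23  I5 reads; I6 issues→LSU
t=24  I6 reads
t=25  I6 exec-done
t=26  I6 writes R2
t=29  I5 exec-done
t=30  I5 writes R6
t=31  I7 issues→MUL
t=32  I7 reads; I8 issues→SHIFT
t=33  I8 reads
t=34  I8 exec-done
t=35  I8 writes R6
t=38  I7 exec-done
t=39  I7 writes R4

cycle = 39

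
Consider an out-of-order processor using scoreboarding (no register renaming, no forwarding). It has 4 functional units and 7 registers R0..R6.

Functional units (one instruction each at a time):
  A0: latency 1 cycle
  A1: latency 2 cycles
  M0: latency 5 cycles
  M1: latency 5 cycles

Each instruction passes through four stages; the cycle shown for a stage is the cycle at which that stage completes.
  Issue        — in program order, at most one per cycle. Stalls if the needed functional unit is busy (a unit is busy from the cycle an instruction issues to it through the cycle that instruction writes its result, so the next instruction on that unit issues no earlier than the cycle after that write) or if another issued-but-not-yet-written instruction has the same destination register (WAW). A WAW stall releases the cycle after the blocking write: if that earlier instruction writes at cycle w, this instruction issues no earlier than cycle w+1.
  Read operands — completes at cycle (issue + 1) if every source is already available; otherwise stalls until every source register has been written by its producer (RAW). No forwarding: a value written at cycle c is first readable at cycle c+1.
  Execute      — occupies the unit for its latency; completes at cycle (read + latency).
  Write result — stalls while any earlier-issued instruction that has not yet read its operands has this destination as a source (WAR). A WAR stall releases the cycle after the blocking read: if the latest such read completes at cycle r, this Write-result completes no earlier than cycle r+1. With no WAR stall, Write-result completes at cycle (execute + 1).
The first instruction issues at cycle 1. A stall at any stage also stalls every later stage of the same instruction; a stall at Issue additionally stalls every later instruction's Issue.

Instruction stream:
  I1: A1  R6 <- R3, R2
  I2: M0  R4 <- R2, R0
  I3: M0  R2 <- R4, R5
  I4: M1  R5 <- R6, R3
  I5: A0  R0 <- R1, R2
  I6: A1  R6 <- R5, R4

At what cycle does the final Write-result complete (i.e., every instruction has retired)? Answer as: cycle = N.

cycle = 22

t=1  I1 dispatched to A1
t=2  I1 operands ready; I2 dispatched to M0
t=3  I2 operands ready
t=4  I1 complete
t=5  R6←I1
t=8  I2 complete
t=9  R4←I2
t=10  I3 dispatched to M0
t=11  I3 operands ready; I4 dispatched to M1
t=12  I4 operands ready; I5 dispatched to A0
t=13  I6 dispatched to A1
t=16  I3 complete
t=17  R2←I3; I4 complete
t=18  R5←I4; I5 operands ready
t=19  I5 complete; I6 operands ready
t=20  R0←I5
t=21  I6 complete
t=22  R6←I6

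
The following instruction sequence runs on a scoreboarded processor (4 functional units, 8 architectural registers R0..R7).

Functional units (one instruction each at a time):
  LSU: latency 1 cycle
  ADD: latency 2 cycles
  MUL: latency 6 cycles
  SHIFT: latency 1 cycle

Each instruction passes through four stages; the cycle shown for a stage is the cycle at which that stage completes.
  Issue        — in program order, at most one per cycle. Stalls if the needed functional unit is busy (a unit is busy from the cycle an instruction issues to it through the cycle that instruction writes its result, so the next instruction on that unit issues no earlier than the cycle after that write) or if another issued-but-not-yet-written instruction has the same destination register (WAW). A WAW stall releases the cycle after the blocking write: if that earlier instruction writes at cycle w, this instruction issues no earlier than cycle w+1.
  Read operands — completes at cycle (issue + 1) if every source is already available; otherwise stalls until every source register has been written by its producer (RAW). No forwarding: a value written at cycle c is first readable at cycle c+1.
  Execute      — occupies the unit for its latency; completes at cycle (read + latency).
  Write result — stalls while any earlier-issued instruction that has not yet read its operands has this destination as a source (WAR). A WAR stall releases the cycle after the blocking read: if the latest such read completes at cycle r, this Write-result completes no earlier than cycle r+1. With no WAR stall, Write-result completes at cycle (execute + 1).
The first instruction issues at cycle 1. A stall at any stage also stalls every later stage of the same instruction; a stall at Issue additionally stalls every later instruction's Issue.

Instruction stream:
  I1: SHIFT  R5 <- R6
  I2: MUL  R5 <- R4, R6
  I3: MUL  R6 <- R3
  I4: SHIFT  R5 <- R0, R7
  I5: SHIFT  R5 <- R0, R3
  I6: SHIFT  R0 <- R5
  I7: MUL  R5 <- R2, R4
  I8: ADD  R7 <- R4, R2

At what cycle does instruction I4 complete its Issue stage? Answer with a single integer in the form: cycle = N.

I1  is:1  ro:2  ex:3  wr:4
I2  is:5  ro:6  ex:12  wr:13  — WAW R5: wait I1 write@4
I3  is:14  ro:15  ex:21  wr:22  — struct: MUL busy until I2 writes@13
I4  is:15  ro:16  ex:17  wr:18
I5  is:19  ro:20  ex:21  wr:22  — struct: SHIFT busy until I4 writes@18
I6  is:23  ro:24  ex:25  wr:26  — struct: SHIFT busy until I5 writes@22
I7  is:24  ro:25  ex:31  wr:32
I8  is:25  ro:26  ex:28  wr:29

cycle = 15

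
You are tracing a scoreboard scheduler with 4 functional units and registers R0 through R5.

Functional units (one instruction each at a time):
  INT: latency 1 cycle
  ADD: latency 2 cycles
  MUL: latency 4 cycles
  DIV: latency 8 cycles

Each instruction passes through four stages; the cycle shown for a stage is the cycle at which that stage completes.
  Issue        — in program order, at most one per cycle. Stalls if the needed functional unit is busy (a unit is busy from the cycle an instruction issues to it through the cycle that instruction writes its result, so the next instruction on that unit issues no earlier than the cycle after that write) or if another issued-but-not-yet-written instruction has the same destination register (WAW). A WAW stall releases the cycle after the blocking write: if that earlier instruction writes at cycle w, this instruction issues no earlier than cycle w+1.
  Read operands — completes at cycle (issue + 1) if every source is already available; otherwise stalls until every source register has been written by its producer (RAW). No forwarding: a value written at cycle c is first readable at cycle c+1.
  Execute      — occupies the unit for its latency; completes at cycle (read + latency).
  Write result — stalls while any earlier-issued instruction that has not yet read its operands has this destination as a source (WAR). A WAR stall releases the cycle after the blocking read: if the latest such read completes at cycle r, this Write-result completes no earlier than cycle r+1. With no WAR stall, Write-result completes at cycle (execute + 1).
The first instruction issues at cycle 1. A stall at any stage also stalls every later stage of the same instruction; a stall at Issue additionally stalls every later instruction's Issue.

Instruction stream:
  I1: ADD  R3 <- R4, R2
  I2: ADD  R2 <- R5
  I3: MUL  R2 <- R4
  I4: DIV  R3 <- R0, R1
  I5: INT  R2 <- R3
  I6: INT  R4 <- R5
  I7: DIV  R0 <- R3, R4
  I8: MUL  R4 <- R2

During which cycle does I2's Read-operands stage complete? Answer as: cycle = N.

t=1  I1 dispatched to ADD
t=2  I1 operands ready
t=4  I1 complete
t=5  R3←I1
t=6  I2 dispatched to ADD
t=7  I2 operands ready
t=9  I2 complete
t=10  R2←I2
t=11  I3 dispatched to MUL
t=12  I3 operands ready | I4 dispatched to DIV
t=13  I4 operands ready
t=16  I3 complete
t=17  R2←I3
t=18  I5 dispatched to INT
t=21  I4 complete
t=22  R3←I4
t=23  I5 operands ready
t=24  I5 complete
t=25  R2←I5
t=26  I6 dispatched to INT
t=27  I6 operands ready | I7 dispatched to DIV
t=28  I6 complete
t=29  R4←I6
t=30  I7 operands ready | I8 dispatched to MUL
t=31  I8 operands ready
t=35  I8 complete
t=36  R4←I8
t=38  I7 complete
t=39  R0←I7

cycle = 7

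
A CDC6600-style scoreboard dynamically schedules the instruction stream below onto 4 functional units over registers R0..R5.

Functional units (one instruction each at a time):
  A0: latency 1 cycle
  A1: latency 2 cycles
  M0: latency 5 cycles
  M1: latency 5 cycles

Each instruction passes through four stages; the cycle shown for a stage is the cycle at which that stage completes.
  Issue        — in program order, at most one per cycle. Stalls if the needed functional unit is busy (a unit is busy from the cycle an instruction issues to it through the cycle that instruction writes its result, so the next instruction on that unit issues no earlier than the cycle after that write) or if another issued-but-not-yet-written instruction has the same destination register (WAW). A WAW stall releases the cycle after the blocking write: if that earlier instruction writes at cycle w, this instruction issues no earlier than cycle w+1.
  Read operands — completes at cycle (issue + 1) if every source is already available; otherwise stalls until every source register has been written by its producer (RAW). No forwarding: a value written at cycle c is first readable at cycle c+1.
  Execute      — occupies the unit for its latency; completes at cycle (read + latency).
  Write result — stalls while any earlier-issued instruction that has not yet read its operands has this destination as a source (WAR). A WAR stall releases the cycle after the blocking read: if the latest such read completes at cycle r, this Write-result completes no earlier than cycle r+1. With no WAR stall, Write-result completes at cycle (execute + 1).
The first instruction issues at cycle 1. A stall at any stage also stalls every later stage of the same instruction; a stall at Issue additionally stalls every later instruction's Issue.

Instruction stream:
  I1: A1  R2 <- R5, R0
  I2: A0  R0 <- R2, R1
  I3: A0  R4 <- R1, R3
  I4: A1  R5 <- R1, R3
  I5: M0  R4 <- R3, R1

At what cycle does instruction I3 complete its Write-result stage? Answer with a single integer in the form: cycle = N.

cycle = 12

cycle 1: I1 dispatched to A1
cycle 2: I1 operands ready · I2 dispatched to A0
cycle 4: I1 complete
cycle 5: R2←I1
cycle 6: I2 operands ready
cycle 7: I2 complete
cycle 8: R0←I2
cycle 9: I3 dispatched to A0
cycle 10: I3 operands ready · I4 dispatched to A1
cycle 11: I3 complete · I4 operands ready
cycle 12: R4←I3
cycle 13: I4 complete · I5 dispatched to M0
cycle 14: R5←I4 · I5 operands ready
cycle 19: I5 complete
cycle 20: R4←I5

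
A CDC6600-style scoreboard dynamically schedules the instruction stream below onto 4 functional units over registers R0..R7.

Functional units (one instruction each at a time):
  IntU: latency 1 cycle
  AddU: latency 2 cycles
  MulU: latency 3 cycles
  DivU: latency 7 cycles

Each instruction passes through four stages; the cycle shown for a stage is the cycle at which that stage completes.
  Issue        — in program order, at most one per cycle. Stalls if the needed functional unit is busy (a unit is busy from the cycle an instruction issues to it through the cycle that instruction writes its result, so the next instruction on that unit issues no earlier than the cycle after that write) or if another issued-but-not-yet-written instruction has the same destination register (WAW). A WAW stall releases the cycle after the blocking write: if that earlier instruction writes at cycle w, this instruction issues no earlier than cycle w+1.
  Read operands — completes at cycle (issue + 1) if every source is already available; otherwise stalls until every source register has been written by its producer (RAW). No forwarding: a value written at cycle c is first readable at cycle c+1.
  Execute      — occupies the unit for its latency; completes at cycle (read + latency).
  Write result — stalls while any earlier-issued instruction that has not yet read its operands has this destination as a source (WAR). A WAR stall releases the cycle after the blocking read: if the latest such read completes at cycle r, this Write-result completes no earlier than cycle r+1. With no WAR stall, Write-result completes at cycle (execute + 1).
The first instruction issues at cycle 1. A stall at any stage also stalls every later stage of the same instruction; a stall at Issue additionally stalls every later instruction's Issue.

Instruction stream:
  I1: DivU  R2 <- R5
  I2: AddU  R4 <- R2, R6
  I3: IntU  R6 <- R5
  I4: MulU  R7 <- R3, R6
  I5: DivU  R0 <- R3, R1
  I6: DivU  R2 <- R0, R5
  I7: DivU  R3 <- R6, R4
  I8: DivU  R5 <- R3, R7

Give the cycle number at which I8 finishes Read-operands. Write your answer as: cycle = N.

cycle = 42

c1: I1→DivU
c2: I1 RO; I2→AddU
c3: I3→IntU
c4: I3 RO; I4→MulU
c5: I3 EX
c9: I1 EX
c10: I1 WR R2
c11: I2 RO; I5→DivU
c12: I3 WR R6; I5 RO
c13: I2 EX; I4 RO
c14: I2 WR R4
c16: I4 EX
c17: I4 WR R7
c19: I5 EX
c20: I5 WR R0
c21: I6→DivU
c22: I6 RO
c29: I6 EX
c30: I6 WR R2
c31: I7→DivU
c32: I7 RO
c39: I7 EX
c40: I7 WR R3
c41: I8→DivU
c42: I8 RO
c49: I8 EX
c50: I8 WR R5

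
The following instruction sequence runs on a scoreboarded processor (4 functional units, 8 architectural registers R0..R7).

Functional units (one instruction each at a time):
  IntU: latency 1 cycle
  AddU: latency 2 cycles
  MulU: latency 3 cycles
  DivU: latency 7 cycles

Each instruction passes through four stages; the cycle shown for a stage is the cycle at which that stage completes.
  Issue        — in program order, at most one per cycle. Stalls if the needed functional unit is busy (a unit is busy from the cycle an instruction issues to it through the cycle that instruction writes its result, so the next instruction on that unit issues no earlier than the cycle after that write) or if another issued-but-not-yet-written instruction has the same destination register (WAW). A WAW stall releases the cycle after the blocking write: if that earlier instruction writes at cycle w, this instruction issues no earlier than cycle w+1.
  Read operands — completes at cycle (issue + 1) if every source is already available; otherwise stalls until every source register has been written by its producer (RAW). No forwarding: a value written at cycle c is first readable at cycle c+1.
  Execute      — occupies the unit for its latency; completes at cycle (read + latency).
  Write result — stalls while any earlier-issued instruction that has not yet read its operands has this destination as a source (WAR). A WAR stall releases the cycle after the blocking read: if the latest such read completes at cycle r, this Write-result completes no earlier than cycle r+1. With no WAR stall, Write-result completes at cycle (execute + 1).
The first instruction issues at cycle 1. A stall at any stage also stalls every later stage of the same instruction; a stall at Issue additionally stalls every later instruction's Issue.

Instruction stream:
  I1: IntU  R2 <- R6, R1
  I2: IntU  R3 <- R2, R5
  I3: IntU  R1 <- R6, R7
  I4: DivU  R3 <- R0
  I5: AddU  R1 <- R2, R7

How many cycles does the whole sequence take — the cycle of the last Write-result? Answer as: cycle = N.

cycle = 19

cycle 1: I1→IntU
cycle 2: I1 RO
cycle 3: I1 EX
cycle 4: I1 WR R2
cycle 5: I2→IntU
cycle 6: I2 RO
cycle 7: I2 EX
cycle 8: I2 WR R3
cycle 9: I3→IntU
cycle 10: I3 RO · I4→DivU
cycle 11: I3 EX · I4 RO
cycle 12: I3 WR R1
cycle 13: I5→AddU
cycle 14: I5 RO
cycle 16: I5 EX
cycle 17: I5 WR R1
cycle 18: I4 EX
cycle 19: I4 WR R3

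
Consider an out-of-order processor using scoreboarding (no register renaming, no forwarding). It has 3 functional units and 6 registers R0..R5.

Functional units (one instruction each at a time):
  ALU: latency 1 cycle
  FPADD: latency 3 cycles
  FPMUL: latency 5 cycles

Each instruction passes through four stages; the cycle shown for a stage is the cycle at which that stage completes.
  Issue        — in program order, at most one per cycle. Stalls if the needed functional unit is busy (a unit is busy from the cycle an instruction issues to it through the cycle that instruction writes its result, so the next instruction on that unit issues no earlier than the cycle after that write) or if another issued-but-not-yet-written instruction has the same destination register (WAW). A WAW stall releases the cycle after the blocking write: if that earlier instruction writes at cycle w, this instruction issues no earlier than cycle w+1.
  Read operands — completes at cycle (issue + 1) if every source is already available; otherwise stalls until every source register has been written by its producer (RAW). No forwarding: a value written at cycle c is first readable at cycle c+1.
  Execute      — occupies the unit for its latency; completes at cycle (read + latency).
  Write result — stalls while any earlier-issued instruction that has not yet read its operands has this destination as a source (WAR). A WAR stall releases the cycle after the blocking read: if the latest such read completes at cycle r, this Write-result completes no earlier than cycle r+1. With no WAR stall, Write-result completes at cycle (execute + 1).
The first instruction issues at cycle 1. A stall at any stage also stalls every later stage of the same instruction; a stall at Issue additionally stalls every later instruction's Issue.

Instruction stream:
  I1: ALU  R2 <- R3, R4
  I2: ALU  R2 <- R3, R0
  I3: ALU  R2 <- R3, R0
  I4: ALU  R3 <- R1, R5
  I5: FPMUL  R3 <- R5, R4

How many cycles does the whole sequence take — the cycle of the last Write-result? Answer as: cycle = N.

cycle = 24

I1: IS=1 RO=2 EX=3 WR=4
I2: IS=5 RO=6 EX=7 WR=8  [struct: ALU busy until I1 writes@4]
I3: IS=9 RO=10 EX=11 WR=12  [struct: ALU busy until I2 writes@8]
I4: IS=13 RO=14 EX=15 WR=16  [struct: ALU busy until I3 writes@12]
I5: IS=17 RO=18 EX=23 WR=24  [WAW R3: wait I4 write@16]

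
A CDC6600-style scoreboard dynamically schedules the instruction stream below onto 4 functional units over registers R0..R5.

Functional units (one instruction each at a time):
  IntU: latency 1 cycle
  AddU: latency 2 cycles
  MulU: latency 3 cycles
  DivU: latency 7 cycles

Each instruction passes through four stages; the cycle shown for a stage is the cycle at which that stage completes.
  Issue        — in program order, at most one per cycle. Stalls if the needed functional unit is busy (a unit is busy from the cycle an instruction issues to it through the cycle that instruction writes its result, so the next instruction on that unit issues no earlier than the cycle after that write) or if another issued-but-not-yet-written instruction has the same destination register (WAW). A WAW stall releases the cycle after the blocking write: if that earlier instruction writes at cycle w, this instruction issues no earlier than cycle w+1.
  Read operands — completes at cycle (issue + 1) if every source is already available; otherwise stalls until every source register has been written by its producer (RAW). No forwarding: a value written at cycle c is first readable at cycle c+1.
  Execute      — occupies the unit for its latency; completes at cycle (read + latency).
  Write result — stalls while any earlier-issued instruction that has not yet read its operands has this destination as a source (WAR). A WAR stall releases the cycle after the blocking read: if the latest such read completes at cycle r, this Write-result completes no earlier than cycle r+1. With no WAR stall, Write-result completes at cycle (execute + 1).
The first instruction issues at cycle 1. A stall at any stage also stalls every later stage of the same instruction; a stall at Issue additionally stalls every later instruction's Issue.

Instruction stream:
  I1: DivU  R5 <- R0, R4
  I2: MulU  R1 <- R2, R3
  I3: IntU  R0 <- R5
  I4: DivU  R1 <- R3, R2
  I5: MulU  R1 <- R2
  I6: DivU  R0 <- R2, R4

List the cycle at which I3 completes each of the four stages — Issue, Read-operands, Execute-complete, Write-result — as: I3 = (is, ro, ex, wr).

[1] issue I1 (DivU)
[2] I1 read-ops; issue I2 (MulU)
[3] I2 read-ops; issue I3 (IntU)
[6] I2 finished on MulU
[7] I2→R1
[9] I1 finished on DivU
[10] I1→R5
[11] I3 read-ops; issue I4 (DivU)
[12] I3 finished on IntU; I4 read-ops
[13] I3→R0
[19] I4 finished on DivU
[20] I4→R1
[21] issue I5 (MulU)
[22] I5 read-ops; issue I6 (DivU)
[23] I6 read-ops
[25] I5 finished on MulU
[26] I5→R1
[30] I6 finished on DivU
[31] I6→R0

I3 = (3, 11, 12, 13)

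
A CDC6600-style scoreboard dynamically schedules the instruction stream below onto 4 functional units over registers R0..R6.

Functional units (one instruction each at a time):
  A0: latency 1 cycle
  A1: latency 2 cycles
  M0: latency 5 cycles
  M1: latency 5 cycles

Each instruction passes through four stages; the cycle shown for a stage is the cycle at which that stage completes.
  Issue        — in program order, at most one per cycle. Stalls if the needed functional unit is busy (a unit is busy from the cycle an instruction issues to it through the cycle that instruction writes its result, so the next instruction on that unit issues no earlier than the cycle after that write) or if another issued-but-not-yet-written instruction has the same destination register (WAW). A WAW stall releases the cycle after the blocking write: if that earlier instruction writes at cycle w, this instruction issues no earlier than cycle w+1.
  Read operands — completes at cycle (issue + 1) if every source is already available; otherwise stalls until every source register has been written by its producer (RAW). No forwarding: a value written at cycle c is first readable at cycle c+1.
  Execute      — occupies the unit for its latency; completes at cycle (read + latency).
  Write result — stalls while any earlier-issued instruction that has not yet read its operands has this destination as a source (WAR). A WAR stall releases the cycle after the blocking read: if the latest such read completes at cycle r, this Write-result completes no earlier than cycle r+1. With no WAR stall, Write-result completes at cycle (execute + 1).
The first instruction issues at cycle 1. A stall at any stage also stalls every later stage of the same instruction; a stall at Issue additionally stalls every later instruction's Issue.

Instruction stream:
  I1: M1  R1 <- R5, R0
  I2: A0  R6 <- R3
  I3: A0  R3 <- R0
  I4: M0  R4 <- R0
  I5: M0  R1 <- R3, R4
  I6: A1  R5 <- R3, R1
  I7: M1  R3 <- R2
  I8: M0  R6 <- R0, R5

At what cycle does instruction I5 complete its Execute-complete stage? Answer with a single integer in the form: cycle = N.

t=1  issue I1 (M1)
t=2  I1 read-ops · issue I2 (A0)
t=3  I2 read-ops
t=4  I2 finished on A0
t=5  I2→R6
t=6  issue I3 (A0)
t=7  I1 finished on M1 · I3 read-ops · issue I4 (M0)
t=8  I1→R1 · I3 finished on A0 · I4 read-ops
t=9  I3→R3
t=13  I4 finished on M0
t=14  I4→R4
t=15  issue I5 (M0)
t=16  I5 read-ops · issue I6 (A1)
t=17  issue I7 (M1)
t=18  I7 read-ops
t=21  I5 finished on M0
t=22  I5→R1
t=23  I6 read-ops · I7 finished on M1 · issue I8 (M0)
t=24  I7→R3
t=25  I6 finished on A1
t=26  I6→R5
t=27  I8 read-ops
t=32  I8 finished on M0
t=33  I8→R6

cycle = 21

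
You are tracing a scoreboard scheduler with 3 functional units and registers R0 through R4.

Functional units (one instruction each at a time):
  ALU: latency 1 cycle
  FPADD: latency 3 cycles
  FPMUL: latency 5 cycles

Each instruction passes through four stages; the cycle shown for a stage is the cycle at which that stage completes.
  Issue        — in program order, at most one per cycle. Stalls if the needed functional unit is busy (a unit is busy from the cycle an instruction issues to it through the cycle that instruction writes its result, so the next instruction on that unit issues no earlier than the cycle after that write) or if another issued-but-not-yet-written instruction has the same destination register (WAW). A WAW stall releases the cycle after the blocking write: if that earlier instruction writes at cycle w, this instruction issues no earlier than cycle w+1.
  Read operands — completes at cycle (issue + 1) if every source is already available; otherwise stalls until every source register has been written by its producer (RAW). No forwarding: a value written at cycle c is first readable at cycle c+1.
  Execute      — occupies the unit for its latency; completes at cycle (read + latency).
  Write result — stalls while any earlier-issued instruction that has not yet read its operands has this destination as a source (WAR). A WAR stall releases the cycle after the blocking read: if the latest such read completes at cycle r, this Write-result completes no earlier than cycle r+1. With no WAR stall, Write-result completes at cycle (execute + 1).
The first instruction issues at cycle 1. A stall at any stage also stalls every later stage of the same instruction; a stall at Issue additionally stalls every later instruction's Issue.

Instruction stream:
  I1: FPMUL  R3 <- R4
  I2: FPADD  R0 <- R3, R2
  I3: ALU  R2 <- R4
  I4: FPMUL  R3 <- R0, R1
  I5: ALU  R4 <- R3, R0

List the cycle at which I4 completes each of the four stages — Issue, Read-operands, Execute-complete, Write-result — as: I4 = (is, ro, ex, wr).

I4 = (9, 14, 19, 20)

[I1] 1/2/7/8
[I2] 2/9/12/13  (RAW R3: wait I1 write@8)
[I3] 3/4/5/10  (WAR R2: wait I2 read@9)
[I4] 9/14/19/20  (struct: FPMUL busy until I1 writes@8; RAW R0: wait I2 write@13)
[I5] 11/21/22/23  (struct: ALU busy until I3 writes@10; RAW R3: wait I4 write@20)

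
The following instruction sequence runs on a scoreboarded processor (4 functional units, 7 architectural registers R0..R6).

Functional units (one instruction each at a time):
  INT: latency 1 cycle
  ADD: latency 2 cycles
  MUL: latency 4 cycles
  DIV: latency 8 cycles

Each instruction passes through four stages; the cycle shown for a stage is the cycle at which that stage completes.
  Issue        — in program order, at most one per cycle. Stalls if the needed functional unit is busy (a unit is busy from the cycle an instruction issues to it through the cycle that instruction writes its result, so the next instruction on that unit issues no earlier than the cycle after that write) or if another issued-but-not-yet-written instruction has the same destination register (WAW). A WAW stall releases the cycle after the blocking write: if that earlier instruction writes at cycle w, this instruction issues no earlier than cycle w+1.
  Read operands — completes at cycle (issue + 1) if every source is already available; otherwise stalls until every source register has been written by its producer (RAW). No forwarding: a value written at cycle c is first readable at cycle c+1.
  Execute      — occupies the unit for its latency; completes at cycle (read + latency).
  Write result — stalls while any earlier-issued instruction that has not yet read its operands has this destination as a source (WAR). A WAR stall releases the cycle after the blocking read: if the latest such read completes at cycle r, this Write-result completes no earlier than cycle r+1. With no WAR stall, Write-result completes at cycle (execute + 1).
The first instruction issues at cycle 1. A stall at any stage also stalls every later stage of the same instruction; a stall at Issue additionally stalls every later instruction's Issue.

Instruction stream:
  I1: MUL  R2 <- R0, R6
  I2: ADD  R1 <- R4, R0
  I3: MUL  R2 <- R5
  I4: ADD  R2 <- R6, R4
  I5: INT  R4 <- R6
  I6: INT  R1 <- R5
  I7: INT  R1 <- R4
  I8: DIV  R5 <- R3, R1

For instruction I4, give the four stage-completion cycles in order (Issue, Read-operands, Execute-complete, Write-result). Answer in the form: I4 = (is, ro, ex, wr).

I4 = (15, 16, 18, 19)

[I1] 1/2/6/7
[I2] 2/3/5/6
[I3] 8/9/13/14  (struct: MUL busy until I1 writes@7)
[I4] 15/16/18/19  (WAW R2: wait I3 write@14)
[I5] 16/17/18/19
[I6] 20/21/22/23  (struct: INT busy until I5 writes@19)
[I7] 24/25/26/27  (struct: INT busy until I6 writes@23)
[I8] 25/28/36/37  (RAW R1: wait I7 write@27)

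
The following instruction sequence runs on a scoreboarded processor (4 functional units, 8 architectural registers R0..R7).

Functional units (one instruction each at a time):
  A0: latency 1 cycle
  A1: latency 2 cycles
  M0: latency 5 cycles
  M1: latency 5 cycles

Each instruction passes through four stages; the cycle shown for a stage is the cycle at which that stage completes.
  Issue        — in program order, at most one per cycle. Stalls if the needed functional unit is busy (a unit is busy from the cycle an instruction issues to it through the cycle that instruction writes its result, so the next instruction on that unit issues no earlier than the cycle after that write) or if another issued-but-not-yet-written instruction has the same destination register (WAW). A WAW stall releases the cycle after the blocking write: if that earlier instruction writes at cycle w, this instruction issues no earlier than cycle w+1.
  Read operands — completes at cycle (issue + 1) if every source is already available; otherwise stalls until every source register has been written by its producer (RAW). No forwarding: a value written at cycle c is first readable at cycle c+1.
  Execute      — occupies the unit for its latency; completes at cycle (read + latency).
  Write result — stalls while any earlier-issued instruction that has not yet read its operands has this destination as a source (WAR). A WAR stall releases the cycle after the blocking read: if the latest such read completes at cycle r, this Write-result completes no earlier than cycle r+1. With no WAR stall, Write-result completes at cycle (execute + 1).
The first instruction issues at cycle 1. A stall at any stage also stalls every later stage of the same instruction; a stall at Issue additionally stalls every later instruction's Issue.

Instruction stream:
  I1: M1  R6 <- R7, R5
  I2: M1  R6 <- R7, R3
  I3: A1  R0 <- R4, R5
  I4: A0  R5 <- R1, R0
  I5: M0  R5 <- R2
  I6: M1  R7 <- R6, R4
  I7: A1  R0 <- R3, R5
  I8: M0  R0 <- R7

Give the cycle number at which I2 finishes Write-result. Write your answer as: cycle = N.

cycle = 16

t=1  I1 issues→M1
t=2  I1 reads
t=7  I1 exec-done
t=8  I1 writes R6
t=9  I2 issues→M1
t=10  I2 reads; I3 issues→A1
t=11  I3 reads; I4 issues→A0
t=13  I3 exec-done
t=14  I3 writes R0
t=15  I2 exec-done; I4 reads
t=16  I2 writes R6; I4 exec-done
t=17  I4 writes R5
t=18  I5 issues→M0
t=19  I5 reads; I6 issues→M1
t=20  I6 reads; I7 issues→A1
t=24  I5 exec-done
t=25  I5 writes R5; I6 exec-done
t=26  I6 writes R7; I7 reads
t=28  I7 exec-done
t=29  I7 writes R0
t=30  I8 issues→M0
t=31  I8 reads
t=36  I8 exec-done
t=37  I8 writes R0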